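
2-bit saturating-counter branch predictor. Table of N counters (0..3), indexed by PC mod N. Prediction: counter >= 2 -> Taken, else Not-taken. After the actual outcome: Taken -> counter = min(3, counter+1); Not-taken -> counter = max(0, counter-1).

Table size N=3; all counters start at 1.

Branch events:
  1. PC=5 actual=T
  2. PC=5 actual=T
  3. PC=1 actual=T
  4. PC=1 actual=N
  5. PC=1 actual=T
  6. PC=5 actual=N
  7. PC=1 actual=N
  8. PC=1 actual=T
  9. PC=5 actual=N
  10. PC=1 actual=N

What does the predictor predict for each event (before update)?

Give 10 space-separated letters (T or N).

Answer: N T N T N T T N T T

Derivation:
Ev 1: PC=5 idx=2 pred=N actual=T -> ctr[2]=2
Ev 2: PC=5 idx=2 pred=T actual=T -> ctr[2]=3
Ev 3: PC=1 idx=1 pred=N actual=T -> ctr[1]=2
Ev 4: PC=1 idx=1 pred=T actual=N -> ctr[1]=1
Ev 5: PC=1 idx=1 pred=N actual=T -> ctr[1]=2
Ev 6: PC=5 idx=2 pred=T actual=N -> ctr[2]=2
Ev 7: PC=1 idx=1 pred=T actual=N -> ctr[1]=1
Ev 8: PC=1 idx=1 pred=N actual=T -> ctr[1]=2
Ev 9: PC=5 idx=2 pred=T actual=N -> ctr[2]=1
Ev 10: PC=1 idx=1 pred=T actual=N -> ctr[1]=1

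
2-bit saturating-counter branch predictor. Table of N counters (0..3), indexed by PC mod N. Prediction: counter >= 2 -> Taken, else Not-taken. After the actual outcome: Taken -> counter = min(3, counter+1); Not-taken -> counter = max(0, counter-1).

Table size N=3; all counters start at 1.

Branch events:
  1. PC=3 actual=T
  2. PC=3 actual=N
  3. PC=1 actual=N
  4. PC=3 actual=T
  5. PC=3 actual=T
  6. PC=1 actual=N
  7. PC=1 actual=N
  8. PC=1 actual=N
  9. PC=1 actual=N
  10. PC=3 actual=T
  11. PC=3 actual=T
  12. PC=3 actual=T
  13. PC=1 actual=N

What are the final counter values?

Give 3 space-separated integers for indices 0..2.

Answer: 3 0 1

Derivation:
Ev 1: PC=3 idx=0 pred=N actual=T -> ctr[0]=2
Ev 2: PC=3 idx=0 pred=T actual=N -> ctr[0]=1
Ev 3: PC=1 idx=1 pred=N actual=N -> ctr[1]=0
Ev 4: PC=3 idx=0 pred=N actual=T -> ctr[0]=2
Ev 5: PC=3 idx=0 pred=T actual=T -> ctr[0]=3
Ev 6: PC=1 idx=1 pred=N actual=N -> ctr[1]=0
Ev 7: PC=1 idx=1 pred=N actual=N -> ctr[1]=0
Ev 8: PC=1 idx=1 pred=N actual=N -> ctr[1]=0
Ev 9: PC=1 idx=1 pred=N actual=N -> ctr[1]=0
Ev 10: PC=3 idx=0 pred=T actual=T -> ctr[0]=3
Ev 11: PC=3 idx=0 pred=T actual=T -> ctr[0]=3
Ev 12: PC=3 idx=0 pred=T actual=T -> ctr[0]=3
Ev 13: PC=1 idx=1 pred=N actual=N -> ctr[1]=0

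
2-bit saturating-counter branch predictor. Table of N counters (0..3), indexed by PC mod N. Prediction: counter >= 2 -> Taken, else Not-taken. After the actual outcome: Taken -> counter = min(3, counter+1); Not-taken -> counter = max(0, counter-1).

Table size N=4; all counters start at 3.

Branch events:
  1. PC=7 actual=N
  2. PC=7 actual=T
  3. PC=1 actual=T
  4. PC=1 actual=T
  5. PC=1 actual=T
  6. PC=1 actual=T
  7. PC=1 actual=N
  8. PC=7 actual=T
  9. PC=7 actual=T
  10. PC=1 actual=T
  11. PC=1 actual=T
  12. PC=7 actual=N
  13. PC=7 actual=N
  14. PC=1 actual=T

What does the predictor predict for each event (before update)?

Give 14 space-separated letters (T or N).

Ev 1: PC=7 idx=3 pred=T actual=N -> ctr[3]=2
Ev 2: PC=7 idx=3 pred=T actual=T -> ctr[3]=3
Ev 3: PC=1 idx=1 pred=T actual=T -> ctr[1]=3
Ev 4: PC=1 idx=1 pred=T actual=T -> ctr[1]=3
Ev 5: PC=1 idx=1 pred=T actual=T -> ctr[1]=3
Ev 6: PC=1 idx=1 pred=T actual=T -> ctr[1]=3
Ev 7: PC=1 idx=1 pred=T actual=N -> ctr[1]=2
Ev 8: PC=7 idx=3 pred=T actual=T -> ctr[3]=3
Ev 9: PC=7 idx=3 pred=T actual=T -> ctr[3]=3
Ev 10: PC=1 idx=1 pred=T actual=T -> ctr[1]=3
Ev 11: PC=1 idx=1 pred=T actual=T -> ctr[1]=3
Ev 12: PC=7 idx=3 pred=T actual=N -> ctr[3]=2
Ev 13: PC=7 idx=3 pred=T actual=N -> ctr[3]=1
Ev 14: PC=1 idx=1 pred=T actual=T -> ctr[1]=3

Answer: T T T T T T T T T T T T T T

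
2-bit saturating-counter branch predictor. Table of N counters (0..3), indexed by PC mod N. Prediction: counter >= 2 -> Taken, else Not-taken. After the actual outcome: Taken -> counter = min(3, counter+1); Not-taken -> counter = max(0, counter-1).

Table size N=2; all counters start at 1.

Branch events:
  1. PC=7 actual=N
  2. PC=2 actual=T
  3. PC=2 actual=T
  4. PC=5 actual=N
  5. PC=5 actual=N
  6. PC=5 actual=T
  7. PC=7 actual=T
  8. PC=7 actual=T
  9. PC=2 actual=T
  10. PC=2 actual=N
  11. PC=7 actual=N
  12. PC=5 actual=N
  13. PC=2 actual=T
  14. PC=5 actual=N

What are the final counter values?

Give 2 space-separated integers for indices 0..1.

Ev 1: PC=7 idx=1 pred=N actual=N -> ctr[1]=0
Ev 2: PC=2 idx=0 pred=N actual=T -> ctr[0]=2
Ev 3: PC=2 idx=0 pred=T actual=T -> ctr[0]=3
Ev 4: PC=5 idx=1 pred=N actual=N -> ctr[1]=0
Ev 5: PC=5 idx=1 pred=N actual=N -> ctr[1]=0
Ev 6: PC=5 idx=1 pred=N actual=T -> ctr[1]=1
Ev 7: PC=7 idx=1 pred=N actual=T -> ctr[1]=2
Ev 8: PC=7 idx=1 pred=T actual=T -> ctr[1]=3
Ev 9: PC=2 idx=0 pred=T actual=T -> ctr[0]=3
Ev 10: PC=2 idx=0 pred=T actual=N -> ctr[0]=2
Ev 11: PC=7 idx=1 pred=T actual=N -> ctr[1]=2
Ev 12: PC=5 idx=1 pred=T actual=N -> ctr[1]=1
Ev 13: PC=2 idx=0 pred=T actual=T -> ctr[0]=3
Ev 14: PC=5 idx=1 pred=N actual=N -> ctr[1]=0

Answer: 3 0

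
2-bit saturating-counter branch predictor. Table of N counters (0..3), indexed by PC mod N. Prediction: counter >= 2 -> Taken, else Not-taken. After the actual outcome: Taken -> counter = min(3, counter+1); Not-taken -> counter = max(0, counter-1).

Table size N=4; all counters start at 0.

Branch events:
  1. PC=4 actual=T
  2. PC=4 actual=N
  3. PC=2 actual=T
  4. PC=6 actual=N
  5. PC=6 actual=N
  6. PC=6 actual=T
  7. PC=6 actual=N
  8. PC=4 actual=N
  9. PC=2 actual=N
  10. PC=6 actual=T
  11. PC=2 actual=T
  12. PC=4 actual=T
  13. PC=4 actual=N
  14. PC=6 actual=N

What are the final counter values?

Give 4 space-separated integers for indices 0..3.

Answer: 0 0 1 0

Derivation:
Ev 1: PC=4 idx=0 pred=N actual=T -> ctr[0]=1
Ev 2: PC=4 idx=0 pred=N actual=N -> ctr[0]=0
Ev 3: PC=2 idx=2 pred=N actual=T -> ctr[2]=1
Ev 4: PC=6 idx=2 pred=N actual=N -> ctr[2]=0
Ev 5: PC=6 idx=2 pred=N actual=N -> ctr[2]=0
Ev 6: PC=6 idx=2 pred=N actual=T -> ctr[2]=1
Ev 7: PC=6 idx=2 pred=N actual=N -> ctr[2]=0
Ev 8: PC=4 idx=0 pred=N actual=N -> ctr[0]=0
Ev 9: PC=2 idx=2 pred=N actual=N -> ctr[2]=0
Ev 10: PC=6 idx=2 pred=N actual=T -> ctr[2]=1
Ev 11: PC=2 idx=2 pred=N actual=T -> ctr[2]=2
Ev 12: PC=4 idx=0 pred=N actual=T -> ctr[0]=1
Ev 13: PC=4 idx=0 pred=N actual=N -> ctr[0]=0
Ev 14: PC=6 idx=2 pred=T actual=N -> ctr[2]=1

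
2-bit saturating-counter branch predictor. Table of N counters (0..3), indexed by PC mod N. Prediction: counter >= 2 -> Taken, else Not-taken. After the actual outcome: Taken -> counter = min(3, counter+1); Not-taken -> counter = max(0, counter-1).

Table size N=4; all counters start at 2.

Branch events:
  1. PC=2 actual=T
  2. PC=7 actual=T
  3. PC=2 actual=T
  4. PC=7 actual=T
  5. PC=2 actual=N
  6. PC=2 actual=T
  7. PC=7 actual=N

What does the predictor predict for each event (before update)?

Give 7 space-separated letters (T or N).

Ev 1: PC=2 idx=2 pred=T actual=T -> ctr[2]=3
Ev 2: PC=7 idx=3 pred=T actual=T -> ctr[3]=3
Ev 3: PC=2 idx=2 pred=T actual=T -> ctr[2]=3
Ev 4: PC=7 idx=3 pred=T actual=T -> ctr[3]=3
Ev 5: PC=2 idx=2 pred=T actual=N -> ctr[2]=2
Ev 6: PC=2 idx=2 pred=T actual=T -> ctr[2]=3
Ev 7: PC=7 idx=3 pred=T actual=N -> ctr[3]=2

Answer: T T T T T T T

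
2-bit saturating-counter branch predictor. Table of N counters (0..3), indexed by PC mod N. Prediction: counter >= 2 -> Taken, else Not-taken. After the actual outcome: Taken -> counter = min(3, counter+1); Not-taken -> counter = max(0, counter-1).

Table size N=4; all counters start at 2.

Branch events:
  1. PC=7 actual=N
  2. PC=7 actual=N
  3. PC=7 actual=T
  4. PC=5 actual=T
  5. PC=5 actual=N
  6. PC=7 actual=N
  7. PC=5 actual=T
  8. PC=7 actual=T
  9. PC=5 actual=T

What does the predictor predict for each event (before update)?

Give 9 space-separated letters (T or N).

Answer: T N N T T N T N T

Derivation:
Ev 1: PC=7 idx=3 pred=T actual=N -> ctr[3]=1
Ev 2: PC=7 idx=3 pred=N actual=N -> ctr[3]=0
Ev 3: PC=7 idx=3 pred=N actual=T -> ctr[3]=1
Ev 4: PC=5 idx=1 pred=T actual=T -> ctr[1]=3
Ev 5: PC=5 idx=1 pred=T actual=N -> ctr[1]=2
Ev 6: PC=7 idx=3 pred=N actual=N -> ctr[3]=0
Ev 7: PC=5 idx=1 pred=T actual=T -> ctr[1]=3
Ev 8: PC=7 idx=3 pred=N actual=T -> ctr[3]=1
Ev 9: PC=5 idx=1 pred=T actual=T -> ctr[1]=3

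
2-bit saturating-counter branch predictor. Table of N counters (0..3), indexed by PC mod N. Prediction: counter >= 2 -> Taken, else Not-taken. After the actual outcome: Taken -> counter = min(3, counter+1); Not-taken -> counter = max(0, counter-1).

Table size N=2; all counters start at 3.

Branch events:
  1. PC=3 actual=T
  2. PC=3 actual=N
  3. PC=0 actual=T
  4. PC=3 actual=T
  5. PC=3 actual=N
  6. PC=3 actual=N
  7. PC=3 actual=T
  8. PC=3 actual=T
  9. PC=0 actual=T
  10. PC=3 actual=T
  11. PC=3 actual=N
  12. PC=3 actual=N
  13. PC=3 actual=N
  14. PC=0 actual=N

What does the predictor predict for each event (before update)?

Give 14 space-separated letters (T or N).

Answer: T T T T T T N T T T T T N T

Derivation:
Ev 1: PC=3 idx=1 pred=T actual=T -> ctr[1]=3
Ev 2: PC=3 idx=1 pred=T actual=N -> ctr[1]=2
Ev 3: PC=0 idx=0 pred=T actual=T -> ctr[0]=3
Ev 4: PC=3 idx=1 pred=T actual=T -> ctr[1]=3
Ev 5: PC=3 idx=1 pred=T actual=N -> ctr[1]=2
Ev 6: PC=3 idx=1 pred=T actual=N -> ctr[1]=1
Ev 7: PC=3 idx=1 pred=N actual=T -> ctr[1]=2
Ev 8: PC=3 idx=1 pred=T actual=T -> ctr[1]=3
Ev 9: PC=0 idx=0 pred=T actual=T -> ctr[0]=3
Ev 10: PC=3 idx=1 pred=T actual=T -> ctr[1]=3
Ev 11: PC=3 idx=1 pred=T actual=N -> ctr[1]=2
Ev 12: PC=3 idx=1 pred=T actual=N -> ctr[1]=1
Ev 13: PC=3 idx=1 pred=N actual=N -> ctr[1]=0
Ev 14: PC=0 idx=0 pred=T actual=N -> ctr[0]=2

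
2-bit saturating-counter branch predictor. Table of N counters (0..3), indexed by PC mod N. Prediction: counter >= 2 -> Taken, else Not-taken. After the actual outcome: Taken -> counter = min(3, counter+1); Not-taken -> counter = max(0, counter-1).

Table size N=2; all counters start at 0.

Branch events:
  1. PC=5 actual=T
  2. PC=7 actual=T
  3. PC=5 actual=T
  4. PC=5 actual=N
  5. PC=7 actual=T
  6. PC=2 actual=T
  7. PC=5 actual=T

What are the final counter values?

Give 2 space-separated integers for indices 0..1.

Ev 1: PC=5 idx=1 pred=N actual=T -> ctr[1]=1
Ev 2: PC=7 idx=1 pred=N actual=T -> ctr[1]=2
Ev 3: PC=5 idx=1 pred=T actual=T -> ctr[1]=3
Ev 4: PC=5 idx=1 pred=T actual=N -> ctr[1]=2
Ev 5: PC=7 idx=1 pred=T actual=T -> ctr[1]=3
Ev 6: PC=2 idx=0 pred=N actual=T -> ctr[0]=1
Ev 7: PC=5 idx=1 pred=T actual=T -> ctr[1]=3

Answer: 1 3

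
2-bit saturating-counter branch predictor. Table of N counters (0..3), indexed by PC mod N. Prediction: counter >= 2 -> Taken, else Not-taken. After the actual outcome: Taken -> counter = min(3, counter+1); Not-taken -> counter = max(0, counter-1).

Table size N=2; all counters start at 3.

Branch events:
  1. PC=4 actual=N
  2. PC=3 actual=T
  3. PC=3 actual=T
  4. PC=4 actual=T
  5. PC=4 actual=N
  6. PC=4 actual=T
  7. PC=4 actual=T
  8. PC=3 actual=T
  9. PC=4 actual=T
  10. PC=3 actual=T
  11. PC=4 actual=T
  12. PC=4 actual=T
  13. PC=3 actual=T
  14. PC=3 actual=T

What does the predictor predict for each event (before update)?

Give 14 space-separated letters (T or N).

Answer: T T T T T T T T T T T T T T

Derivation:
Ev 1: PC=4 idx=0 pred=T actual=N -> ctr[0]=2
Ev 2: PC=3 idx=1 pred=T actual=T -> ctr[1]=3
Ev 3: PC=3 idx=1 pred=T actual=T -> ctr[1]=3
Ev 4: PC=4 idx=0 pred=T actual=T -> ctr[0]=3
Ev 5: PC=4 idx=0 pred=T actual=N -> ctr[0]=2
Ev 6: PC=4 idx=0 pred=T actual=T -> ctr[0]=3
Ev 7: PC=4 idx=0 pred=T actual=T -> ctr[0]=3
Ev 8: PC=3 idx=1 pred=T actual=T -> ctr[1]=3
Ev 9: PC=4 idx=0 pred=T actual=T -> ctr[0]=3
Ev 10: PC=3 idx=1 pred=T actual=T -> ctr[1]=3
Ev 11: PC=4 idx=0 pred=T actual=T -> ctr[0]=3
Ev 12: PC=4 idx=0 pred=T actual=T -> ctr[0]=3
Ev 13: PC=3 idx=1 pred=T actual=T -> ctr[1]=3
Ev 14: PC=3 idx=1 pred=T actual=T -> ctr[1]=3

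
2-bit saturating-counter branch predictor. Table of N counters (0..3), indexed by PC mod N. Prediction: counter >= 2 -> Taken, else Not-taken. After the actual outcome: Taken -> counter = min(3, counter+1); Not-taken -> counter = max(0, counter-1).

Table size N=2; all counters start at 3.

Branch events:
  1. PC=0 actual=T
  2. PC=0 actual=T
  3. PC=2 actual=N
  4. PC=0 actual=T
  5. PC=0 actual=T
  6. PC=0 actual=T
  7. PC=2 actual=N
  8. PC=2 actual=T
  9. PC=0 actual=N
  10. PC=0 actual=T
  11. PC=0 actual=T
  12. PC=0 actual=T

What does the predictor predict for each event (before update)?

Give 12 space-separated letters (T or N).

Ev 1: PC=0 idx=0 pred=T actual=T -> ctr[0]=3
Ev 2: PC=0 idx=0 pred=T actual=T -> ctr[0]=3
Ev 3: PC=2 idx=0 pred=T actual=N -> ctr[0]=2
Ev 4: PC=0 idx=0 pred=T actual=T -> ctr[0]=3
Ev 5: PC=0 idx=0 pred=T actual=T -> ctr[0]=3
Ev 6: PC=0 idx=0 pred=T actual=T -> ctr[0]=3
Ev 7: PC=2 idx=0 pred=T actual=N -> ctr[0]=2
Ev 8: PC=2 idx=0 pred=T actual=T -> ctr[0]=3
Ev 9: PC=0 idx=0 pred=T actual=N -> ctr[0]=2
Ev 10: PC=0 idx=0 pred=T actual=T -> ctr[0]=3
Ev 11: PC=0 idx=0 pred=T actual=T -> ctr[0]=3
Ev 12: PC=0 idx=0 pred=T actual=T -> ctr[0]=3

Answer: T T T T T T T T T T T T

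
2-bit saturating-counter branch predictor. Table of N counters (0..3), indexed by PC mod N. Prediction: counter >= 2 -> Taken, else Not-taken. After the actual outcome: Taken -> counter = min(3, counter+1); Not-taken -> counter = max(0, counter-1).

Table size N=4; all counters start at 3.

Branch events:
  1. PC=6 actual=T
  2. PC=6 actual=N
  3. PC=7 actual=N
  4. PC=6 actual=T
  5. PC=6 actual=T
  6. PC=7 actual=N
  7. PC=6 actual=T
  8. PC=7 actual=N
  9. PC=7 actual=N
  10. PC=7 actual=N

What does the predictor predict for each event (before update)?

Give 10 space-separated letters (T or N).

Answer: T T T T T T T N N N

Derivation:
Ev 1: PC=6 idx=2 pred=T actual=T -> ctr[2]=3
Ev 2: PC=6 idx=2 pred=T actual=N -> ctr[2]=2
Ev 3: PC=7 idx=3 pred=T actual=N -> ctr[3]=2
Ev 4: PC=6 idx=2 pred=T actual=T -> ctr[2]=3
Ev 5: PC=6 idx=2 pred=T actual=T -> ctr[2]=3
Ev 6: PC=7 idx=3 pred=T actual=N -> ctr[3]=1
Ev 7: PC=6 idx=2 pred=T actual=T -> ctr[2]=3
Ev 8: PC=7 idx=3 pred=N actual=N -> ctr[3]=0
Ev 9: PC=7 idx=3 pred=N actual=N -> ctr[3]=0
Ev 10: PC=7 idx=3 pred=N actual=N -> ctr[3]=0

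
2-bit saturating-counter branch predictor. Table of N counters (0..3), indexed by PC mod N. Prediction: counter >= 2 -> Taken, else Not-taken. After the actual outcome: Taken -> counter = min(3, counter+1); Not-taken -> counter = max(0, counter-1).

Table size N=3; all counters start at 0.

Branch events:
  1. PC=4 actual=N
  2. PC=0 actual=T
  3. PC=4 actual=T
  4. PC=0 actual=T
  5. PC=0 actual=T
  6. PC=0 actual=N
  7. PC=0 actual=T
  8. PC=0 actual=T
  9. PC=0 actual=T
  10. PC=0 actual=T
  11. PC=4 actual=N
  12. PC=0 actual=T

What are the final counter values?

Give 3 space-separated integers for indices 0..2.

Answer: 3 0 0

Derivation:
Ev 1: PC=4 idx=1 pred=N actual=N -> ctr[1]=0
Ev 2: PC=0 idx=0 pred=N actual=T -> ctr[0]=1
Ev 3: PC=4 idx=1 pred=N actual=T -> ctr[1]=1
Ev 4: PC=0 idx=0 pred=N actual=T -> ctr[0]=2
Ev 5: PC=0 idx=0 pred=T actual=T -> ctr[0]=3
Ev 6: PC=0 idx=0 pred=T actual=N -> ctr[0]=2
Ev 7: PC=0 idx=0 pred=T actual=T -> ctr[0]=3
Ev 8: PC=0 idx=0 pred=T actual=T -> ctr[0]=3
Ev 9: PC=0 idx=0 pred=T actual=T -> ctr[0]=3
Ev 10: PC=0 idx=0 pred=T actual=T -> ctr[0]=3
Ev 11: PC=4 idx=1 pred=N actual=N -> ctr[1]=0
Ev 12: PC=0 idx=0 pred=T actual=T -> ctr[0]=3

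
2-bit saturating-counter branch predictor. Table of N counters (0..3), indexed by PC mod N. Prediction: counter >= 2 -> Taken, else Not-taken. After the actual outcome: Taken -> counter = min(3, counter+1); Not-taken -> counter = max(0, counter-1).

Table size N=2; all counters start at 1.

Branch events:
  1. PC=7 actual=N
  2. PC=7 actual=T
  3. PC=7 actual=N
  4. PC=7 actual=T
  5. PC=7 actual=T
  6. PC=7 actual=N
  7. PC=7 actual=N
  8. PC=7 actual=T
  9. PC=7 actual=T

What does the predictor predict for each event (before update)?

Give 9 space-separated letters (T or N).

Ev 1: PC=7 idx=1 pred=N actual=N -> ctr[1]=0
Ev 2: PC=7 idx=1 pred=N actual=T -> ctr[1]=1
Ev 3: PC=7 idx=1 pred=N actual=N -> ctr[1]=0
Ev 4: PC=7 idx=1 pred=N actual=T -> ctr[1]=1
Ev 5: PC=7 idx=1 pred=N actual=T -> ctr[1]=2
Ev 6: PC=7 idx=1 pred=T actual=N -> ctr[1]=1
Ev 7: PC=7 idx=1 pred=N actual=N -> ctr[1]=0
Ev 8: PC=7 idx=1 pred=N actual=T -> ctr[1]=1
Ev 9: PC=7 idx=1 pred=N actual=T -> ctr[1]=2

Answer: N N N N N T N N N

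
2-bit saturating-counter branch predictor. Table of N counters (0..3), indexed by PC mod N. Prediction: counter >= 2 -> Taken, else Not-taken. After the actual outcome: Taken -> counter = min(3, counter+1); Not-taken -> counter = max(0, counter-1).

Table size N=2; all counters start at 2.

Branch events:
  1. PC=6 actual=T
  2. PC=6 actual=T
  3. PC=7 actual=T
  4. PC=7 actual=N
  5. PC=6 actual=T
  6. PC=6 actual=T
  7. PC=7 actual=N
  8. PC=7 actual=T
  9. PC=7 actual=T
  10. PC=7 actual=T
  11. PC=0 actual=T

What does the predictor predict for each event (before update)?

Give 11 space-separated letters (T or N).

Ev 1: PC=6 idx=0 pred=T actual=T -> ctr[0]=3
Ev 2: PC=6 idx=0 pred=T actual=T -> ctr[0]=3
Ev 3: PC=7 idx=1 pred=T actual=T -> ctr[1]=3
Ev 4: PC=7 idx=1 pred=T actual=N -> ctr[1]=2
Ev 5: PC=6 idx=0 pred=T actual=T -> ctr[0]=3
Ev 6: PC=6 idx=0 pred=T actual=T -> ctr[0]=3
Ev 7: PC=7 idx=1 pred=T actual=N -> ctr[1]=1
Ev 8: PC=7 idx=1 pred=N actual=T -> ctr[1]=2
Ev 9: PC=7 idx=1 pred=T actual=T -> ctr[1]=3
Ev 10: PC=7 idx=1 pred=T actual=T -> ctr[1]=3
Ev 11: PC=0 idx=0 pred=T actual=T -> ctr[0]=3

Answer: T T T T T T T N T T T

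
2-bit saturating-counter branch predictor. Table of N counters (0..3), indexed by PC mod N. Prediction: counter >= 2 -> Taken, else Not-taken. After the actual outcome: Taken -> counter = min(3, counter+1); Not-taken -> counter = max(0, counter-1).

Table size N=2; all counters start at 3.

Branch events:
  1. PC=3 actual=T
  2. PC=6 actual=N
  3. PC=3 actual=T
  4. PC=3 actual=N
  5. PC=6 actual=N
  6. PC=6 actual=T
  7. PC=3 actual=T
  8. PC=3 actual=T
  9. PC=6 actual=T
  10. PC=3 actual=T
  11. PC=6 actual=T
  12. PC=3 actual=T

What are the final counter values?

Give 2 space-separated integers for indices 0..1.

Ev 1: PC=3 idx=1 pred=T actual=T -> ctr[1]=3
Ev 2: PC=6 idx=0 pred=T actual=N -> ctr[0]=2
Ev 3: PC=3 idx=1 pred=T actual=T -> ctr[1]=3
Ev 4: PC=3 idx=1 pred=T actual=N -> ctr[1]=2
Ev 5: PC=6 idx=0 pred=T actual=N -> ctr[0]=1
Ev 6: PC=6 idx=0 pred=N actual=T -> ctr[0]=2
Ev 7: PC=3 idx=1 pred=T actual=T -> ctr[1]=3
Ev 8: PC=3 idx=1 pred=T actual=T -> ctr[1]=3
Ev 9: PC=6 idx=0 pred=T actual=T -> ctr[0]=3
Ev 10: PC=3 idx=1 pred=T actual=T -> ctr[1]=3
Ev 11: PC=6 idx=0 pred=T actual=T -> ctr[0]=3
Ev 12: PC=3 idx=1 pred=T actual=T -> ctr[1]=3

Answer: 3 3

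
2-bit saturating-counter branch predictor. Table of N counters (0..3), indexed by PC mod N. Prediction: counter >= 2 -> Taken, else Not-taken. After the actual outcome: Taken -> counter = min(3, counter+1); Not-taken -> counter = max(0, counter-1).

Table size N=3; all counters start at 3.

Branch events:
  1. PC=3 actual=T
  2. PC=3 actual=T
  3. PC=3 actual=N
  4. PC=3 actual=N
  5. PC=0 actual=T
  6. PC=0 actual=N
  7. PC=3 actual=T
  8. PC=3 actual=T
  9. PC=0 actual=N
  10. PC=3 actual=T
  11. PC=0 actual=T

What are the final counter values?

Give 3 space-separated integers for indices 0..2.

Answer: 3 3 3

Derivation:
Ev 1: PC=3 idx=0 pred=T actual=T -> ctr[0]=3
Ev 2: PC=3 idx=0 pred=T actual=T -> ctr[0]=3
Ev 3: PC=3 idx=0 pred=T actual=N -> ctr[0]=2
Ev 4: PC=3 idx=0 pred=T actual=N -> ctr[0]=1
Ev 5: PC=0 idx=0 pred=N actual=T -> ctr[0]=2
Ev 6: PC=0 idx=0 pred=T actual=N -> ctr[0]=1
Ev 7: PC=3 idx=0 pred=N actual=T -> ctr[0]=2
Ev 8: PC=3 idx=0 pred=T actual=T -> ctr[0]=3
Ev 9: PC=0 idx=0 pred=T actual=N -> ctr[0]=2
Ev 10: PC=3 idx=0 pred=T actual=T -> ctr[0]=3
Ev 11: PC=0 idx=0 pred=T actual=T -> ctr[0]=3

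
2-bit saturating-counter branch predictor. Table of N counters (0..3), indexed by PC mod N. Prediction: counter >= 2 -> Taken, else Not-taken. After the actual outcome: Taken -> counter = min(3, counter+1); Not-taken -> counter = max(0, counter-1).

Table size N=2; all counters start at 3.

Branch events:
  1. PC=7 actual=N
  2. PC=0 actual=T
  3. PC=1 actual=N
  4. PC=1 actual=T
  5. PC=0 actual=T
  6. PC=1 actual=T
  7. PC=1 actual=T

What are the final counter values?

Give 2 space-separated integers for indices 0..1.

Answer: 3 3

Derivation:
Ev 1: PC=7 idx=1 pred=T actual=N -> ctr[1]=2
Ev 2: PC=0 idx=0 pred=T actual=T -> ctr[0]=3
Ev 3: PC=1 idx=1 pred=T actual=N -> ctr[1]=1
Ev 4: PC=1 idx=1 pred=N actual=T -> ctr[1]=2
Ev 5: PC=0 idx=0 pred=T actual=T -> ctr[0]=3
Ev 6: PC=1 idx=1 pred=T actual=T -> ctr[1]=3
Ev 7: PC=1 idx=1 pred=T actual=T -> ctr[1]=3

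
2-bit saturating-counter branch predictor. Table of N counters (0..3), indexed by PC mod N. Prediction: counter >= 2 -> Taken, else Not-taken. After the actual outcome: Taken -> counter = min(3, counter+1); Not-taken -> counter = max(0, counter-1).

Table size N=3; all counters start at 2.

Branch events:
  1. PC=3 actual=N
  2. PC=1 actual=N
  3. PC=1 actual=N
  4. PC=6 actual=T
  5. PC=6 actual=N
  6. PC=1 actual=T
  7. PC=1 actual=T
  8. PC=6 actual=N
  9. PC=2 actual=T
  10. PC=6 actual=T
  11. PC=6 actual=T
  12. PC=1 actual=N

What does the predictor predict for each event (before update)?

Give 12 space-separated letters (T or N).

Ev 1: PC=3 idx=0 pred=T actual=N -> ctr[0]=1
Ev 2: PC=1 idx=1 pred=T actual=N -> ctr[1]=1
Ev 3: PC=1 idx=1 pred=N actual=N -> ctr[1]=0
Ev 4: PC=6 idx=0 pred=N actual=T -> ctr[0]=2
Ev 5: PC=6 idx=0 pred=T actual=N -> ctr[0]=1
Ev 6: PC=1 idx=1 pred=N actual=T -> ctr[1]=1
Ev 7: PC=1 idx=1 pred=N actual=T -> ctr[1]=2
Ev 8: PC=6 idx=0 pred=N actual=N -> ctr[0]=0
Ev 9: PC=2 idx=2 pred=T actual=T -> ctr[2]=3
Ev 10: PC=6 idx=0 pred=N actual=T -> ctr[0]=1
Ev 11: PC=6 idx=0 pred=N actual=T -> ctr[0]=2
Ev 12: PC=1 idx=1 pred=T actual=N -> ctr[1]=1

Answer: T T N N T N N N T N N T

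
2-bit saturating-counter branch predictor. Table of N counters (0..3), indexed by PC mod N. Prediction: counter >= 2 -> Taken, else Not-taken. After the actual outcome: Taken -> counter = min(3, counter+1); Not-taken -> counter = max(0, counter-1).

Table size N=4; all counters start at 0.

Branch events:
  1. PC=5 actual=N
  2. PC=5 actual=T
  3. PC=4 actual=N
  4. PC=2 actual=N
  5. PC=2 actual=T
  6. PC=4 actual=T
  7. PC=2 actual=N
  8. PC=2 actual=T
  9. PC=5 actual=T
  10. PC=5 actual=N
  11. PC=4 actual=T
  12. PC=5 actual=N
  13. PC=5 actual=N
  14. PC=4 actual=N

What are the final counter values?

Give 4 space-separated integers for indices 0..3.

Ev 1: PC=5 idx=1 pred=N actual=N -> ctr[1]=0
Ev 2: PC=5 idx=1 pred=N actual=T -> ctr[1]=1
Ev 3: PC=4 idx=0 pred=N actual=N -> ctr[0]=0
Ev 4: PC=2 idx=2 pred=N actual=N -> ctr[2]=0
Ev 5: PC=2 idx=2 pred=N actual=T -> ctr[2]=1
Ev 6: PC=4 idx=0 pred=N actual=T -> ctr[0]=1
Ev 7: PC=2 idx=2 pred=N actual=N -> ctr[2]=0
Ev 8: PC=2 idx=2 pred=N actual=T -> ctr[2]=1
Ev 9: PC=5 idx=1 pred=N actual=T -> ctr[1]=2
Ev 10: PC=5 idx=1 pred=T actual=N -> ctr[1]=1
Ev 11: PC=4 idx=0 pred=N actual=T -> ctr[0]=2
Ev 12: PC=5 idx=1 pred=N actual=N -> ctr[1]=0
Ev 13: PC=5 idx=1 pred=N actual=N -> ctr[1]=0
Ev 14: PC=4 idx=0 pred=T actual=N -> ctr[0]=1

Answer: 1 0 1 0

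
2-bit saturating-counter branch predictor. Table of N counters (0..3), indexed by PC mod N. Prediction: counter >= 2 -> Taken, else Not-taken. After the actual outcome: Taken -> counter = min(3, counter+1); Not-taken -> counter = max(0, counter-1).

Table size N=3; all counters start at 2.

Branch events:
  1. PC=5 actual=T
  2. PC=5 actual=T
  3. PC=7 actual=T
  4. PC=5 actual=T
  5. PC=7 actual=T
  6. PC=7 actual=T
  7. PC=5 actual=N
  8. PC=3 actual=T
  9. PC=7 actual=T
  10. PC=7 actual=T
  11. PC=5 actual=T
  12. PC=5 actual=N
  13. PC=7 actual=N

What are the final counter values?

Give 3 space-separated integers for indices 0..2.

Ev 1: PC=5 idx=2 pred=T actual=T -> ctr[2]=3
Ev 2: PC=5 idx=2 pred=T actual=T -> ctr[2]=3
Ev 3: PC=7 idx=1 pred=T actual=T -> ctr[1]=3
Ev 4: PC=5 idx=2 pred=T actual=T -> ctr[2]=3
Ev 5: PC=7 idx=1 pred=T actual=T -> ctr[1]=3
Ev 6: PC=7 idx=1 pred=T actual=T -> ctr[1]=3
Ev 7: PC=5 idx=2 pred=T actual=N -> ctr[2]=2
Ev 8: PC=3 idx=0 pred=T actual=T -> ctr[0]=3
Ev 9: PC=7 idx=1 pred=T actual=T -> ctr[1]=3
Ev 10: PC=7 idx=1 pred=T actual=T -> ctr[1]=3
Ev 11: PC=5 idx=2 pred=T actual=T -> ctr[2]=3
Ev 12: PC=5 idx=2 pred=T actual=N -> ctr[2]=2
Ev 13: PC=7 idx=1 pred=T actual=N -> ctr[1]=2

Answer: 3 2 2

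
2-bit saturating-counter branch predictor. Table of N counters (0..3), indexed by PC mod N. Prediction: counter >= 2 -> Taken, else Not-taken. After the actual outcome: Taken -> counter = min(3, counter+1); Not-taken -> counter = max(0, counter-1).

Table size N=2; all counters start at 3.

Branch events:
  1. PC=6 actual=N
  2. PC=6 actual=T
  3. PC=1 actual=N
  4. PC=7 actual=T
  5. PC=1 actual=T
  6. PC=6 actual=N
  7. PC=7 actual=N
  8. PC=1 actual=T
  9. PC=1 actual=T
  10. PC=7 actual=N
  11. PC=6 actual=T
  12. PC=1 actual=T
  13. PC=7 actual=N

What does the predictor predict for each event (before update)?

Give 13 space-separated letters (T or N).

Ev 1: PC=6 idx=0 pred=T actual=N -> ctr[0]=2
Ev 2: PC=6 idx=0 pred=T actual=T -> ctr[0]=3
Ev 3: PC=1 idx=1 pred=T actual=N -> ctr[1]=2
Ev 4: PC=7 idx=1 pred=T actual=T -> ctr[1]=3
Ev 5: PC=1 idx=1 pred=T actual=T -> ctr[1]=3
Ev 6: PC=6 idx=0 pred=T actual=N -> ctr[0]=2
Ev 7: PC=7 idx=1 pred=T actual=N -> ctr[1]=2
Ev 8: PC=1 idx=1 pred=T actual=T -> ctr[1]=3
Ev 9: PC=1 idx=1 pred=T actual=T -> ctr[1]=3
Ev 10: PC=7 idx=1 pred=T actual=N -> ctr[1]=2
Ev 11: PC=6 idx=0 pred=T actual=T -> ctr[0]=3
Ev 12: PC=1 idx=1 pred=T actual=T -> ctr[1]=3
Ev 13: PC=7 idx=1 pred=T actual=N -> ctr[1]=2

Answer: T T T T T T T T T T T T T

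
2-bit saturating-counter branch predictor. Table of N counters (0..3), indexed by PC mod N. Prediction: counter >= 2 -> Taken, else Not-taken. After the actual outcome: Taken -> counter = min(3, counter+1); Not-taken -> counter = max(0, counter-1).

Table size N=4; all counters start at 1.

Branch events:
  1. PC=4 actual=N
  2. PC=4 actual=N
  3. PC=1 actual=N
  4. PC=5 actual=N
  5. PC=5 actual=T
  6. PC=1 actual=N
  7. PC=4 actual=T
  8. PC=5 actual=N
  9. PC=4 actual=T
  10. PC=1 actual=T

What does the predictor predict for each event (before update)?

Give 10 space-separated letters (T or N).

Answer: N N N N N N N N N N

Derivation:
Ev 1: PC=4 idx=0 pred=N actual=N -> ctr[0]=0
Ev 2: PC=4 idx=0 pred=N actual=N -> ctr[0]=0
Ev 3: PC=1 idx=1 pred=N actual=N -> ctr[1]=0
Ev 4: PC=5 idx=1 pred=N actual=N -> ctr[1]=0
Ev 5: PC=5 idx=1 pred=N actual=T -> ctr[1]=1
Ev 6: PC=1 idx=1 pred=N actual=N -> ctr[1]=0
Ev 7: PC=4 idx=0 pred=N actual=T -> ctr[0]=1
Ev 8: PC=5 idx=1 pred=N actual=N -> ctr[1]=0
Ev 9: PC=4 idx=0 pred=N actual=T -> ctr[0]=2
Ev 10: PC=1 idx=1 pred=N actual=T -> ctr[1]=1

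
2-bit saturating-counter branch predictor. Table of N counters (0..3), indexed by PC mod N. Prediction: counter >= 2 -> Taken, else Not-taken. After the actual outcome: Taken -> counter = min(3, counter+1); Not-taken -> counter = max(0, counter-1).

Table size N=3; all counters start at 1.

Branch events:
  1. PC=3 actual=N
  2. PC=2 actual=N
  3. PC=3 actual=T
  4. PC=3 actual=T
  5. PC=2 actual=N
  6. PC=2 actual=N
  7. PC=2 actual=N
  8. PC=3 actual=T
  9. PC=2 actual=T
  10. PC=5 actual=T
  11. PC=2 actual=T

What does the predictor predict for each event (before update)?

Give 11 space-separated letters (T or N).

Answer: N N N N N N N T N N T

Derivation:
Ev 1: PC=3 idx=0 pred=N actual=N -> ctr[0]=0
Ev 2: PC=2 idx=2 pred=N actual=N -> ctr[2]=0
Ev 3: PC=3 idx=0 pred=N actual=T -> ctr[0]=1
Ev 4: PC=3 idx=0 pred=N actual=T -> ctr[0]=2
Ev 5: PC=2 idx=2 pred=N actual=N -> ctr[2]=0
Ev 6: PC=2 idx=2 pred=N actual=N -> ctr[2]=0
Ev 7: PC=2 idx=2 pred=N actual=N -> ctr[2]=0
Ev 8: PC=3 idx=0 pred=T actual=T -> ctr[0]=3
Ev 9: PC=2 idx=2 pred=N actual=T -> ctr[2]=1
Ev 10: PC=5 idx=2 pred=N actual=T -> ctr[2]=2
Ev 11: PC=2 idx=2 pred=T actual=T -> ctr[2]=3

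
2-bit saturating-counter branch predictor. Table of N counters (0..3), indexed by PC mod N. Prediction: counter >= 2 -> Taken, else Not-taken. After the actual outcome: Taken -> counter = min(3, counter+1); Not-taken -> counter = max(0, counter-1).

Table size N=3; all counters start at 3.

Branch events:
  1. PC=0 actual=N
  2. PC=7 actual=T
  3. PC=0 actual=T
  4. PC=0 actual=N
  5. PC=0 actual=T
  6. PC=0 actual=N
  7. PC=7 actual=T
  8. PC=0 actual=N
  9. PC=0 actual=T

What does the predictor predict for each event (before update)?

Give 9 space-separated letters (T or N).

Answer: T T T T T T T T N

Derivation:
Ev 1: PC=0 idx=0 pred=T actual=N -> ctr[0]=2
Ev 2: PC=7 idx=1 pred=T actual=T -> ctr[1]=3
Ev 3: PC=0 idx=0 pred=T actual=T -> ctr[0]=3
Ev 4: PC=0 idx=0 pred=T actual=N -> ctr[0]=2
Ev 5: PC=0 idx=0 pred=T actual=T -> ctr[0]=3
Ev 6: PC=0 idx=0 pred=T actual=N -> ctr[0]=2
Ev 7: PC=7 idx=1 pred=T actual=T -> ctr[1]=3
Ev 8: PC=0 idx=0 pred=T actual=N -> ctr[0]=1
Ev 9: PC=0 idx=0 pred=N actual=T -> ctr[0]=2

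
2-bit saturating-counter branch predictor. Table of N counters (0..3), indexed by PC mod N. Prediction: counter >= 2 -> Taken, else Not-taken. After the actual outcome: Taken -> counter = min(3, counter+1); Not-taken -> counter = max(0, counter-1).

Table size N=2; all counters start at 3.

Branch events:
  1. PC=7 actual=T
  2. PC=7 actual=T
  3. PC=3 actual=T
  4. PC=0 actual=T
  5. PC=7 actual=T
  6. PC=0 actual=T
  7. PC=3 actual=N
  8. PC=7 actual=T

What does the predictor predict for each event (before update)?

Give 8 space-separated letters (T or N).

Ev 1: PC=7 idx=1 pred=T actual=T -> ctr[1]=3
Ev 2: PC=7 idx=1 pred=T actual=T -> ctr[1]=3
Ev 3: PC=3 idx=1 pred=T actual=T -> ctr[1]=3
Ev 4: PC=0 idx=0 pred=T actual=T -> ctr[0]=3
Ev 5: PC=7 idx=1 pred=T actual=T -> ctr[1]=3
Ev 6: PC=0 idx=0 pred=T actual=T -> ctr[0]=3
Ev 7: PC=3 idx=1 pred=T actual=N -> ctr[1]=2
Ev 8: PC=7 idx=1 pred=T actual=T -> ctr[1]=3

Answer: T T T T T T T T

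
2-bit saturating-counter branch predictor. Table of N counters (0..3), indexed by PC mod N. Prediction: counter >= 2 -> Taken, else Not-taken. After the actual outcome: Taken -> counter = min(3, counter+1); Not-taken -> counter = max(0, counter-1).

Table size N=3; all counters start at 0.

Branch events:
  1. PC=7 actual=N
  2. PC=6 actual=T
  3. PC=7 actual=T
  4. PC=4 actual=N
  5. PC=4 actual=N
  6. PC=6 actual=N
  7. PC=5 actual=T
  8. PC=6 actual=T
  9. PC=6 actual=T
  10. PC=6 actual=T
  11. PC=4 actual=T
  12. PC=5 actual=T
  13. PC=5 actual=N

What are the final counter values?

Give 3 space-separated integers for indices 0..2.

Ev 1: PC=7 idx=1 pred=N actual=N -> ctr[1]=0
Ev 2: PC=6 idx=0 pred=N actual=T -> ctr[0]=1
Ev 3: PC=7 idx=1 pred=N actual=T -> ctr[1]=1
Ev 4: PC=4 idx=1 pred=N actual=N -> ctr[1]=0
Ev 5: PC=4 idx=1 pred=N actual=N -> ctr[1]=0
Ev 6: PC=6 idx=0 pred=N actual=N -> ctr[0]=0
Ev 7: PC=5 idx=2 pred=N actual=T -> ctr[2]=1
Ev 8: PC=6 idx=0 pred=N actual=T -> ctr[0]=1
Ev 9: PC=6 idx=0 pred=N actual=T -> ctr[0]=2
Ev 10: PC=6 idx=0 pred=T actual=T -> ctr[0]=3
Ev 11: PC=4 idx=1 pred=N actual=T -> ctr[1]=1
Ev 12: PC=5 idx=2 pred=N actual=T -> ctr[2]=2
Ev 13: PC=5 idx=2 pred=T actual=N -> ctr[2]=1

Answer: 3 1 1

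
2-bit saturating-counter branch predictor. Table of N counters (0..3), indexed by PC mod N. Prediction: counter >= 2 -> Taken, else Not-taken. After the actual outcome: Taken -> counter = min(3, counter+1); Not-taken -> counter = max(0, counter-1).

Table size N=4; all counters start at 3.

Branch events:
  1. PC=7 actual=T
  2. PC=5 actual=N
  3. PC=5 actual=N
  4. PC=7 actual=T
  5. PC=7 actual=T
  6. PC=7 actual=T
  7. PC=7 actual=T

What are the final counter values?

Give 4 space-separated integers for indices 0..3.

Answer: 3 1 3 3

Derivation:
Ev 1: PC=7 idx=3 pred=T actual=T -> ctr[3]=3
Ev 2: PC=5 idx=1 pred=T actual=N -> ctr[1]=2
Ev 3: PC=5 idx=1 pred=T actual=N -> ctr[1]=1
Ev 4: PC=7 idx=3 pred=T actual=T -> ctr[3]=3
Ev 5: PC=7 idx=3 pred=T actual=T -> ctr[3]=3
Ev 6: PC=7 idx=3 pred=T actual=T -> ctr[3]=3
Ev 7: PC=7 idx=3 pred=T actual=T -> ctr[3]=3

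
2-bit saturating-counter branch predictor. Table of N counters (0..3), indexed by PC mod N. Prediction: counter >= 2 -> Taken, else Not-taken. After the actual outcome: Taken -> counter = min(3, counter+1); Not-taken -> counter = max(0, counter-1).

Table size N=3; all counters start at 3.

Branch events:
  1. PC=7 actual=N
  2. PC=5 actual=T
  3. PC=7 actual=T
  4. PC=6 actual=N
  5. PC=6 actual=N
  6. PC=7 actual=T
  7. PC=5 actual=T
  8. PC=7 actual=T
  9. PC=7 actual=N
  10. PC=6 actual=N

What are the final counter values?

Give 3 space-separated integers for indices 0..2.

Answer: 0 2 3

Derivation:
Ev 1: PC=7 idx=1 pred=T actual=N -> ctr[1]=2
Ev 2: PC=5 idx=2 pred=T actual=T -> ctr[2]=3
Ev 3: PC=7 idx=1 pred=T actual=T -> ctr[1]=3
Ev 4: PC=6 idx=0 pred=T actual=N -> ctr[0]=2
Ev 5: PC=6 idx=0 pred=T actual=N -> ctr[0]=1
Ev 6: PC=7 idx=1 pred=T actual=T -> ctr[1]=3
Ev 7: PC=5 idx=2 pred=T actual=T -> ctr[2]=3
Ev 8: PC=7 idx=1 pred=T actual=T -> ctr[1]=3
Ev 9: PC=7 idx=1 pred=T actual=N -> ctr[1]=2
Ev 10: PC=6 idx=0 pred=N actual=N -> ctr[0]=0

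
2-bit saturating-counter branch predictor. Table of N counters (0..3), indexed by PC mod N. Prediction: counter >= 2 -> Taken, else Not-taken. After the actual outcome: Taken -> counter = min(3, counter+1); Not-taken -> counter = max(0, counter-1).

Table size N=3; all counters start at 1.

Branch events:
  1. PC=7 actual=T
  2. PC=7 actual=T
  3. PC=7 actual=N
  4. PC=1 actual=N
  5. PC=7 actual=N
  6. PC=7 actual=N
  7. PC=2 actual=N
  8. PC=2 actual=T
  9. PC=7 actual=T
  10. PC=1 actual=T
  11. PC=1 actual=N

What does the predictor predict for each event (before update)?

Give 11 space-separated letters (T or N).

Answer: N T T T N N N N N N T

Derivation:
Ev 1: PC=7 idx=1 pred=N actual=T -> ctr[1]=2
Ev 2: PC=7 idx=1 pred=T actual=T -> ctr[1]=3
Ev 3: PC=7 idx=1 pred=T actual=N -> ctr[1]=2
Ev 4: PC=1 idx=1 pred=T actual=N -> ctr[1]=1
Ev 5: PC=7 idx=1 pred=N actual=N -> ctr[1]=0
Ev 6: PC=7 idx=1 pred=N actual=N -> ctr[1]=0
Ev 7: PC=2 idx=2 pred=N actual=N -> ctr[2]=0
Ev 8: PC=2 idx=2 pred=N actual=T -> ctr[2]=1
Ev 9: PC=7 idx=1 pred=N actual=T -> ctr[1]=1
Ev 10: PC=1 idx=1 pred=N actual=T -> ctr[1]=2
Ev 11: PC=1 idx=1 pred=T actual=N -> ctr[1]=1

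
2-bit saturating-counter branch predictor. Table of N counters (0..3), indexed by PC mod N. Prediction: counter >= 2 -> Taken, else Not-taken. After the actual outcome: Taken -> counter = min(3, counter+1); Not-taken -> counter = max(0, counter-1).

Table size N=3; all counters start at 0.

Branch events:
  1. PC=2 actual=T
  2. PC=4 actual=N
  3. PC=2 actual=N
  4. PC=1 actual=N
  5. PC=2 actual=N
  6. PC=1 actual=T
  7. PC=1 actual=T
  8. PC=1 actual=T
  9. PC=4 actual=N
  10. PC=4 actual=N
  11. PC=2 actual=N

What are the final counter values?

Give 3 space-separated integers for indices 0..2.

Ev 1: PC=2 idx=2 pred=N actual=T -> ctr[2]=1
Ev 2: PC=4 idx=1 pred=N actual=N -> ctr[1]=0
Ev 3: PC=2 idx=2 pred=N actual=N -> ctr[2]=0
Ev 4: PC=1 idx=1 pred=N actual=N -> ctr[1]=0
Ev 5: PC=2 idx=2 pred=N actual=N -> ctr[2]=0
Ev 6: PC=1 idx=1 pred=N actual=T -> ctr[1]=1
Ev 7: PC=1 idx=1 pred=N actual=T -> ctr[1]=2
Ev 8: PC=1 idx=1 pred=T actual=T -> ctr[1]=3
Ev 9: PC=4 idx=1 pred=T actual=N -> ctr[1]=2
Ev 10: PC=4 idx=1 pred=T actual=N -> ctr[1]=1
Ev 11: PC=2 idx=2 pred=N actual=N -> ctr[2]=0

Answer: 0 1 0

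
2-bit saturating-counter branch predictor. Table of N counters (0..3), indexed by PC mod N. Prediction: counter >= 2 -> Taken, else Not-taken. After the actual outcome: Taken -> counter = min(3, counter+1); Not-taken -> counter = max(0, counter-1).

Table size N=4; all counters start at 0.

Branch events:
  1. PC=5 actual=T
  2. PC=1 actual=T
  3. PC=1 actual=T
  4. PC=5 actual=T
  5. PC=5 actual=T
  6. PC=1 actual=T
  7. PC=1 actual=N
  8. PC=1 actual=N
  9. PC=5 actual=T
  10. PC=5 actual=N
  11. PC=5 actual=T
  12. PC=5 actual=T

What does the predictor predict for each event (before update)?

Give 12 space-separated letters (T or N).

Answer: N N T T T T T T N T N T

Derivation:
Ev 1: PC=5 idx=1 pred=N actual=T -> ctr[1]=1
Ev 2: PC=1 idx=1 pred=N actual=T -> ctr[1]=2
Ev 3: PC=1 idx=1 pred=T actual=T -> ctr[1]=3
Ev 4: PC=5 idx=1 pred=T actual=T -> ctr[1]=3
Ev 5: PC=5 idx=1 pred=T actual=T -> ctr[1]=3
Ev 6: PC=1 idx=1 pred=T actual=T -> ctr[1]=3
Ev 7: PC=1 idx=1 pred=T actual=N -> ctr[1]=2
Ev 8: PC=1 idx=1 pred=T actual=N -> ctr[1]=1
Ev 9: PC=5 idx=1 pred=N actual=T -> ctr[1]=2
Ev 10: PC=5 idx=1 pred=T actual=N -> ctr[1]=1
Ev 11: PC=5 idx=1 pred=N actual=T -> ctr[1]=2
Ev 12: PC=5 idx=1 pred=T actual=T -> ctr[1]=3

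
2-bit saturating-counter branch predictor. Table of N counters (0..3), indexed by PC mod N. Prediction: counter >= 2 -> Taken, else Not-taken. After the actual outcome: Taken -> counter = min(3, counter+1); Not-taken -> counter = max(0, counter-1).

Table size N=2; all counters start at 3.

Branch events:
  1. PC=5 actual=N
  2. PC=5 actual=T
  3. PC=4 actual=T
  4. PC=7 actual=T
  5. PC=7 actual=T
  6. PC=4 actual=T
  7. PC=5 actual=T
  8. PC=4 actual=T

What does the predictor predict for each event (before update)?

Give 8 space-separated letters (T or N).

Ev 1: PC=5 idx=1 pred=T actual=N -> ctr[1]=2
Ev 2: PC=5 idx=1 pred=T actual=T -> ctr[1]=3
Ev 3: PC=4 idx=0 pred=T actual=T -> ctr[0]=3
Ev 4: PC=7 idx=1 pred=T actual=T -> ctr[1]=3
Ev 5: PC=7 idx=1 pred=T actual=T -> ctr[1]=3
Ev 6: PC=4 idx=0 pred=T actual=T -> ctr[0]=3
Ev 7: PC=5 idx=1 pred=T actual=T -> ctr[1]=3
Ev 8: PC=4 idx=0 pred=T actual=T -> ctr[0]=3

Answer: T T T T T T T T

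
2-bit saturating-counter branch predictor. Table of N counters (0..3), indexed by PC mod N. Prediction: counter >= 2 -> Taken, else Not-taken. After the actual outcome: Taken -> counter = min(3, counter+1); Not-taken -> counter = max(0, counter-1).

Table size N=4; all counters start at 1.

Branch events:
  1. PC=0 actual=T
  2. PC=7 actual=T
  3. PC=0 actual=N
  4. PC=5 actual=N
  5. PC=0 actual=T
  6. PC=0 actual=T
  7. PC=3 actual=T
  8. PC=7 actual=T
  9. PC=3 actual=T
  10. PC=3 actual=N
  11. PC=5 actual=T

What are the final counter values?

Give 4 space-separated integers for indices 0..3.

Answer: 3 1 1 2

Derivation:
Ev 1: PC=0 idx=0 pred=N actual=T -> ctr[0]=2
Ev 2: PC=7 idx=3 pred=N actual=T -> ctr[3]=2
Ev 3: PC=0 idx=0 pred=T actual=N -> ctr[0]=1
Ev 4: PC=5 idx=1 pred=N actual=N -> ctr[1]=0
Ev 5: PC=0 idx=0 pred=N actual=T -> ctr[0]=2
Ev 6: PC=0 idx=0 pred=T actual=T -> ctr[0]=3
Ev 7: PC=3 idx=3 pred=T actual=T -> ctr[3]=3
Ev 8: PC=7 idx=3 pred=T actual=T -> ctr[3]=3
Ev 9: PC=3 idx=3 pred=T actual=T -> ctr[3]=3
Ev 10: PC=3 idx=3 pred=T actual=N -> ctr[3]=2
Ev 11: PC=5 idx=1 pred=N actual=T -> ctr[1]=1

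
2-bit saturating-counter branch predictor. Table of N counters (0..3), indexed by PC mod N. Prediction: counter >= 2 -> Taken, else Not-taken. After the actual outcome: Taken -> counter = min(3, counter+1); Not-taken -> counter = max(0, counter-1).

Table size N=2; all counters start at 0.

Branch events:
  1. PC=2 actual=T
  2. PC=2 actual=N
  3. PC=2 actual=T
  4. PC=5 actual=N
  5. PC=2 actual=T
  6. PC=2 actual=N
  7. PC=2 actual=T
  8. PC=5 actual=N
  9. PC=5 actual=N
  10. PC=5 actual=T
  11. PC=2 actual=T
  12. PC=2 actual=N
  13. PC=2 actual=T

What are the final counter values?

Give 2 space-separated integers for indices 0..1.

Ev 1: PC=2 idx=0 pred=N actual=T -> ctr[0]=1
Ev 2: PC=2 idx=0 pred=N actual=N -> ctr[0]=0
Ev 3: PC=2 idx=0 pred=N actual=T -> ctr[0]=1
Ev 4: PC=5 idx=1 pred=N actual=N -> ctr[1]=0
Ev 5: PC=2 idx=0 pred=N actual=T -> ctr[0]=2
Ev 6: PC=2 idx=0 pred=T actual=N -> ctr[0]=1
Ev 7: PC=2 idx=0 pred=N actual=T -> ctr[0]=2
Ev 8: PC=5 idx=1 pred=N actual=N -> ctr[1]=0
Ev 9: PC=5 idx=1 pred=N actual=N -> ctr[1]=0
Ev 10: PC=5 idx=1 pred=N actual=T -> ctr[1]=1
Ev 11: PC=2 idx=0 pred=T actual=T -> ctr[0]=3
Ev 12: PC=2 idx=0 pred=T actual=N -> ctr[0]=2
Ev 13: PC=2 idx=0 pred=T actual=T -> ctr[0]=3

Answer: 3 1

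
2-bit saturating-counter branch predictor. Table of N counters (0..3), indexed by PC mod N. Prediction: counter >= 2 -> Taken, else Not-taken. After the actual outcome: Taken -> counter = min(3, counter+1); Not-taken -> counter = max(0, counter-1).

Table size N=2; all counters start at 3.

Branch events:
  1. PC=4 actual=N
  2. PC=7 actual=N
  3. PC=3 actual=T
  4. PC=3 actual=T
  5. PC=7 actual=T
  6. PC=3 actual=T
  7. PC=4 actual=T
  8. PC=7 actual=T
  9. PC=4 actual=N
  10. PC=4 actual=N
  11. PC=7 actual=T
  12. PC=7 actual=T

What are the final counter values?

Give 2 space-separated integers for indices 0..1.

Ev 1: PC=4 idx=0 pred=T actual=N -> ctr[0]=2
Ev 2: PC=7 idx=1 pred=T actual=N -> ctr[1]=2
Ev 3: PC=3 idx=1 pred=T actual=T -> ctr[1]=3
Ev 4: PC=3 idx=1 pred=T actual=T -> ctr[1]=3
Ev 5: PC=7 idx=1 pred=T actual=T -> ctr[1]=3
Ev 6: PC=3 idx=1 pred=T actual=T -> ctr[1]=3
Ev 7: PC=4 idx=0 pred=T actual=T -> ctr[0]=3
Ev 8: PC=7 idx=1 pred=T actual=T -> ctr[1]=3
Ev 9: PC=4 idx=0 pred=T actual=N -> ctr[0]=2
Ev 10: PC=4 idx=0 pred=T actual=N -> ctr[0]=1
Ev 11: PC=7 idx=1 pred=T actual=T -> ctr[1]=3
Ev 12: PC=7 idx=1 pred=T actual=T -> ctr[1]=3

Answer: 1 3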